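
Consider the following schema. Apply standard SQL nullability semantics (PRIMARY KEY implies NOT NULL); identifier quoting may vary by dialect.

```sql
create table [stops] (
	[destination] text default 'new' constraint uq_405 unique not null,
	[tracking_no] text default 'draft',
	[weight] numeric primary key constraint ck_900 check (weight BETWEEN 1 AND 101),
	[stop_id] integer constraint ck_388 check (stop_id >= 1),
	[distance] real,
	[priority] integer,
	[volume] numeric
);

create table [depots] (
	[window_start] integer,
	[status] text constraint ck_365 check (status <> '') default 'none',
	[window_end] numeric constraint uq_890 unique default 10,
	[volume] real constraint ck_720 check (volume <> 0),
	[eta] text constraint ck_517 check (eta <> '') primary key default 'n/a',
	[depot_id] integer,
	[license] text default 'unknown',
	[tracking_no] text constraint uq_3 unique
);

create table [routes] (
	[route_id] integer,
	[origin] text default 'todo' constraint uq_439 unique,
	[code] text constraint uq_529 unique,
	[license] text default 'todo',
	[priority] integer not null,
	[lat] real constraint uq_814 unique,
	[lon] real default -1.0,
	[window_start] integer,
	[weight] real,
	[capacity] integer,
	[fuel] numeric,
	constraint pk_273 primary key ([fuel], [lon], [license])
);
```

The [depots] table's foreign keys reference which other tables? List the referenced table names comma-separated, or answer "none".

No column in depots has a REFERENCES clause.

none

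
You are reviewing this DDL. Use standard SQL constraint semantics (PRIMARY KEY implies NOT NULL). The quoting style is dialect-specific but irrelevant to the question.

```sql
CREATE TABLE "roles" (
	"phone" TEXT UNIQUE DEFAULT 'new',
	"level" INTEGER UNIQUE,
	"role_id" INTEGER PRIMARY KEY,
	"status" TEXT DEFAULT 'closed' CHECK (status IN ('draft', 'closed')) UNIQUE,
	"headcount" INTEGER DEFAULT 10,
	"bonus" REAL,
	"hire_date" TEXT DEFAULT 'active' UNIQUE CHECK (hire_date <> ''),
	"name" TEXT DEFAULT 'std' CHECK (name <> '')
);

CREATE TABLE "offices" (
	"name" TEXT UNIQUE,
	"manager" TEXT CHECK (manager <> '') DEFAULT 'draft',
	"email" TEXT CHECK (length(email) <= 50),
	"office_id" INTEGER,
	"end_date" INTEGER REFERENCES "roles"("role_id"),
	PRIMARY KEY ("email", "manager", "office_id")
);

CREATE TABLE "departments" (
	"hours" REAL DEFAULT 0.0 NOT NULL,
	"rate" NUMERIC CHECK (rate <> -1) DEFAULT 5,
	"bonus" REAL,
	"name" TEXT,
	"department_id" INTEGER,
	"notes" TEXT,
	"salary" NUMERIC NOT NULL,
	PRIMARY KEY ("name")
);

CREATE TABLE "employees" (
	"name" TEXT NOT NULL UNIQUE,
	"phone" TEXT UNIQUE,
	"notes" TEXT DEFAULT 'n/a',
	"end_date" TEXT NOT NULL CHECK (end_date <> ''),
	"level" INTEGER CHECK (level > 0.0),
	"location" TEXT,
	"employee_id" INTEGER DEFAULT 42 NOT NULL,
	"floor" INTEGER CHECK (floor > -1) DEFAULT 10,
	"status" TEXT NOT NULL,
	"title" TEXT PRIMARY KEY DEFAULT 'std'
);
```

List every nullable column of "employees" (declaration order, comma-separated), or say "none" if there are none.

- name: declared NOT NULL → not nullable.
- phone: UNIQUE does not imply NOT NULL → nullable.
- notes: DEFAULT only fills an omitted column; an explicit NULL is still allowed → nullable.
- end_date: declared NOT NULL → not nullable.
- level: CHECK does not forbid NULL (a CHECK constraint passes when its expression is NULL) → nullable.
- location: no NOT NULL constraint applies → nullable.
- employee_id: declared NOT NULL → not nullable.
- floor: CHECK does not forbid NULL (a CHECK constraint passes when its expression is NULL) → nullable.
- status: declared NOT NULL → not nullable.
- title: part of the PRIMARY KEY, which implies NOT NULL → not nullable.

phone, notes, level, location, floor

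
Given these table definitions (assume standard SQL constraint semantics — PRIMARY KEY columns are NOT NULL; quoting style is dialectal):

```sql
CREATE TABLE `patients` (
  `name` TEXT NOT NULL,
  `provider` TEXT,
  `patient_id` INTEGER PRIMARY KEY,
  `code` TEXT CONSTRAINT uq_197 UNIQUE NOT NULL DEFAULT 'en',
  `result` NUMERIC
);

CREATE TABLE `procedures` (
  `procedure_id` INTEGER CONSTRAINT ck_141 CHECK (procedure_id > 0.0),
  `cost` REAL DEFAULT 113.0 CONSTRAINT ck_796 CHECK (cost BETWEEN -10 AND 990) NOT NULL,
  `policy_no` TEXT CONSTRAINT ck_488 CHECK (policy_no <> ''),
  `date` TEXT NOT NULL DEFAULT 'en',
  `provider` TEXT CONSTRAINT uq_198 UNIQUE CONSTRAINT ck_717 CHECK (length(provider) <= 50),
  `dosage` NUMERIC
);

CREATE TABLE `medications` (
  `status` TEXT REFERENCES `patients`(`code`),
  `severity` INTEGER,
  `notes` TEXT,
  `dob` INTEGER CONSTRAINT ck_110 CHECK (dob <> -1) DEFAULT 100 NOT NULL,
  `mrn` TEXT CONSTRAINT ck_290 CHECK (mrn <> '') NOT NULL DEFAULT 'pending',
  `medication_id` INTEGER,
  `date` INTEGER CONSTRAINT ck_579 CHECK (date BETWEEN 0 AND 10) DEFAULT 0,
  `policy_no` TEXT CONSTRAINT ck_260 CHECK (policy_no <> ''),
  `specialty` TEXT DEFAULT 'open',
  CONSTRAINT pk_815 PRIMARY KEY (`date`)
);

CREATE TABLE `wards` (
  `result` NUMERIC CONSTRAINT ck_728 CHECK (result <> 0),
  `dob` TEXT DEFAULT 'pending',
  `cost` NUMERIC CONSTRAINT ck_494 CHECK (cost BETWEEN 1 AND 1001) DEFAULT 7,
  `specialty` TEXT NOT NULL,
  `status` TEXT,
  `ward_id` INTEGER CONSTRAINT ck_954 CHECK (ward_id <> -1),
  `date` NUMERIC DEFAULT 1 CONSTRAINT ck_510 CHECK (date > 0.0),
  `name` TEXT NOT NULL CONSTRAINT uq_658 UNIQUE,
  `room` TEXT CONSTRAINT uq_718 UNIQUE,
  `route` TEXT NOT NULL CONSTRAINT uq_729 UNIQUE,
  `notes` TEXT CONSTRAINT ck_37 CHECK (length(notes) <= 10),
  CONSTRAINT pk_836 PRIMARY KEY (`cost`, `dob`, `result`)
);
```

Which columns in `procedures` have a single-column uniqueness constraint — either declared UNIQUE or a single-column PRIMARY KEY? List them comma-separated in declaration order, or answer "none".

provider

- procedure_id: no UNIQUE or single-column PK constraint.
- cost: no UNIQUE or single-column PK constraint.
- policy_no: no UNIQUE or single-column PK constraint.
- date: no UNIQUE or single-column PK constraint.
- provider: declared UNIQUE → unique.
- dosage: no UNIQUE or single-column PK constraint.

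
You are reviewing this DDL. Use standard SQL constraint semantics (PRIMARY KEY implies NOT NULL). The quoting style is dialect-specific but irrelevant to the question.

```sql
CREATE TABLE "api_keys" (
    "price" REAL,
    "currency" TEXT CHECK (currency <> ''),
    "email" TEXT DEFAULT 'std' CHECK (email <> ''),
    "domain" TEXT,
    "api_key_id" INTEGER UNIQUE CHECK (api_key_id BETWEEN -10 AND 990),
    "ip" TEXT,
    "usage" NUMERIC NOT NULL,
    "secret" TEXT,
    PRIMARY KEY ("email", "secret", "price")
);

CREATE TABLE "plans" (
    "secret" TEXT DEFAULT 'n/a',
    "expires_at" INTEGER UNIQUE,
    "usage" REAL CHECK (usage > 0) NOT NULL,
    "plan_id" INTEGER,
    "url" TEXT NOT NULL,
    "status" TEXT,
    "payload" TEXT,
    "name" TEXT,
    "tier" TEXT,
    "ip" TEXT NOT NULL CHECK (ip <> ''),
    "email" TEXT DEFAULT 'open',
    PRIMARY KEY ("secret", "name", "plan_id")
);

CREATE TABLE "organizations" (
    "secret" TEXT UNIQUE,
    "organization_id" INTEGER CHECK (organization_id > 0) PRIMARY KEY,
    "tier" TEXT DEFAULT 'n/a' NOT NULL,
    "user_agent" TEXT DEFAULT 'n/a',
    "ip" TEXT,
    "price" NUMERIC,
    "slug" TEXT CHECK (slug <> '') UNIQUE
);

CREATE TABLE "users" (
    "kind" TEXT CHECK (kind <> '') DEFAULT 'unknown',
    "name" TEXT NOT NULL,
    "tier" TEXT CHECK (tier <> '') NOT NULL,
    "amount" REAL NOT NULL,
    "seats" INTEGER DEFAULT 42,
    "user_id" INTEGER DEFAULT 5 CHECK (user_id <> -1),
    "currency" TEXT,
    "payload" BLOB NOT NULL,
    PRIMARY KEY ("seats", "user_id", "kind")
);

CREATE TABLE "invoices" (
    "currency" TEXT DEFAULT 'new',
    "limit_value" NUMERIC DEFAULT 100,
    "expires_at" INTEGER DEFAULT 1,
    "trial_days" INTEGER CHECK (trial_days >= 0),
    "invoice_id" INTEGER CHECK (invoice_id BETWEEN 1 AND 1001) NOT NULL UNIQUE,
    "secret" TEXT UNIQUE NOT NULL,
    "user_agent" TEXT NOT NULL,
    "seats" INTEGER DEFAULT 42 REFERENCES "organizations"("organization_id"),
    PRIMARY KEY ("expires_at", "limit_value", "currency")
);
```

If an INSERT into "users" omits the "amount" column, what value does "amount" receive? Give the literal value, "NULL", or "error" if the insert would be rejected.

error

amount has no DEFAULT clause.
Omitting it would insert NULL, but it is declared NOT NULL, so the INSERT fails.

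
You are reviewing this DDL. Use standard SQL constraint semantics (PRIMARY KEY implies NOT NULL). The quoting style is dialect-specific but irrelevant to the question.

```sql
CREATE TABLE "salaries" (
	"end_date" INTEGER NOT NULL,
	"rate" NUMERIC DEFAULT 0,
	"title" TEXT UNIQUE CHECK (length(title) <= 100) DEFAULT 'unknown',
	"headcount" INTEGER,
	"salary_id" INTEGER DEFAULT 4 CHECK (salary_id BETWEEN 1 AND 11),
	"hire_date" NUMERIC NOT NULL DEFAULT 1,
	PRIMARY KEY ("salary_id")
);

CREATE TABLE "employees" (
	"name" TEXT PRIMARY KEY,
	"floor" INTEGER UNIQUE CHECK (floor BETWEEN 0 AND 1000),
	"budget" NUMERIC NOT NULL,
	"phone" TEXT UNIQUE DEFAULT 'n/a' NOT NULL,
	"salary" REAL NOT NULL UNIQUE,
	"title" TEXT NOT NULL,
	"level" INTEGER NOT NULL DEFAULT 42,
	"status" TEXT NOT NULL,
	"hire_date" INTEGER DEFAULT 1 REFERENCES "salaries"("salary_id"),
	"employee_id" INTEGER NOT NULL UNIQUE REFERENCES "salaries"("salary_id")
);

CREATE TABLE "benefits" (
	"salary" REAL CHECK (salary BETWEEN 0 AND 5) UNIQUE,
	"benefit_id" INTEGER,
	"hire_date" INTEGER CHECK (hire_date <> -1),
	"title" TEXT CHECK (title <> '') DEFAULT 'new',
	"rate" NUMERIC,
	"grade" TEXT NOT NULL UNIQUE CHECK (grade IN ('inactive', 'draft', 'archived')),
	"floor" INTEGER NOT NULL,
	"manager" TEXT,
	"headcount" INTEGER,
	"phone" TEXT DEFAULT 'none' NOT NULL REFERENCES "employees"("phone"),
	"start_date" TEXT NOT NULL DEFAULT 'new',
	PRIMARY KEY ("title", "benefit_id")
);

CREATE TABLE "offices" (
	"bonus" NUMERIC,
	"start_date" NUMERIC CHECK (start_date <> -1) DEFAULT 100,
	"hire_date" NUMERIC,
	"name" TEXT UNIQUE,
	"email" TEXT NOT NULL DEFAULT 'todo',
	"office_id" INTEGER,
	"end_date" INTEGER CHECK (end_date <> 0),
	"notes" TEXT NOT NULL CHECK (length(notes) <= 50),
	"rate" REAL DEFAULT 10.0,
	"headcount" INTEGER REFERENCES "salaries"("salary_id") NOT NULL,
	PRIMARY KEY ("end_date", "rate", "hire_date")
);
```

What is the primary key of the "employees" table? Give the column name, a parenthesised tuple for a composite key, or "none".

name is declared PRIMARY KEY inline on the column.

name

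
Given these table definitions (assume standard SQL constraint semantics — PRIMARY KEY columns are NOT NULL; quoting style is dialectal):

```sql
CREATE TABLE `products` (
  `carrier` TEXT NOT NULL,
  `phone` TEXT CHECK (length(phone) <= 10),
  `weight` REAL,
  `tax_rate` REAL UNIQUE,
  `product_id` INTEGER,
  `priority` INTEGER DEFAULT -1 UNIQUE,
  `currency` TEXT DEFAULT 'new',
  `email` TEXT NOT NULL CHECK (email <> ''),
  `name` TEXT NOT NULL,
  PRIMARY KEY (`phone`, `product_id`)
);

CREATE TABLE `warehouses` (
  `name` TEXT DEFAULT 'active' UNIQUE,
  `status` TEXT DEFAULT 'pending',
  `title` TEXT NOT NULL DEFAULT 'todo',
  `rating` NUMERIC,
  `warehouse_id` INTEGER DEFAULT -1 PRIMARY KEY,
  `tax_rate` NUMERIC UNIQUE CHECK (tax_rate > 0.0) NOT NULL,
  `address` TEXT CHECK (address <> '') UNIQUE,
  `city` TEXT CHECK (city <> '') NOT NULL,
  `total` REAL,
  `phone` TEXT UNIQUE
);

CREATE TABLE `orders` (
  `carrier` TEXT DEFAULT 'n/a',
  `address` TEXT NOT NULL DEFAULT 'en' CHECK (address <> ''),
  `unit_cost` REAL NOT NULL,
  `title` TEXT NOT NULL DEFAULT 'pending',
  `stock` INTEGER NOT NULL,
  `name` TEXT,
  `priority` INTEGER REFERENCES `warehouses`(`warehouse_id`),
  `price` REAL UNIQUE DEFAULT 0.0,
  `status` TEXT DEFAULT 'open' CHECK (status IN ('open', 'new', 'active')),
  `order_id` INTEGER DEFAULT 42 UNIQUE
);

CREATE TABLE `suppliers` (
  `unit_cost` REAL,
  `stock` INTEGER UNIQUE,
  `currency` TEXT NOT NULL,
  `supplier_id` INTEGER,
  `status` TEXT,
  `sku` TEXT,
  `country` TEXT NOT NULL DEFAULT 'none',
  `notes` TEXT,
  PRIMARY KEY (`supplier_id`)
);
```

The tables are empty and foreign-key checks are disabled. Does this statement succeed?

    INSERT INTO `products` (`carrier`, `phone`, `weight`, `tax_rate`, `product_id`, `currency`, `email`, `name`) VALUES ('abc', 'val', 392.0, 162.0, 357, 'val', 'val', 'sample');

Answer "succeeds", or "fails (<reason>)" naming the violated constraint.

NOT NULL columns: carrier is supplied; email is supplied; name is supplied; phone is supplied; product_id is supplied.
CHECK constraints: 'val' satisfies (length(phone) <= 10); 'val' satisfies (email <> '').
No constraint is violated.

succeeds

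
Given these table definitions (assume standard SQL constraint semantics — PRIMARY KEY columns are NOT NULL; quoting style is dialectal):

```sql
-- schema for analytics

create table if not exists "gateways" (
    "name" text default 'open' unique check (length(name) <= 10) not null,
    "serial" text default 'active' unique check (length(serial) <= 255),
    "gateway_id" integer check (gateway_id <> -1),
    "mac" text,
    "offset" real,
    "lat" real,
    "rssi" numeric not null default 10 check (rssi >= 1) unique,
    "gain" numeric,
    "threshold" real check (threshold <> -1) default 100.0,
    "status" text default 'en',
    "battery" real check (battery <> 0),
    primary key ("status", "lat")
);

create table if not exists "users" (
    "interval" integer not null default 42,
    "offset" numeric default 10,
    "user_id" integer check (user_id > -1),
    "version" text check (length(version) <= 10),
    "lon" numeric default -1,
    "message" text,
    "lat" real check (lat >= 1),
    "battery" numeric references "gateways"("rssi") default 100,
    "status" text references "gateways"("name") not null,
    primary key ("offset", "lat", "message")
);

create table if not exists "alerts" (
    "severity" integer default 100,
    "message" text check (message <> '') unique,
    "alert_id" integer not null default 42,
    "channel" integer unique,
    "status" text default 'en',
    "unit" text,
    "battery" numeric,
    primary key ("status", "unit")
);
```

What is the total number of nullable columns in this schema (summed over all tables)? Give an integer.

gateways: 7 nullable (serial, gateway_id, mac, offset, gain, threshold, battery — PK (status, lat) and explicit NOT NULL columns excluded).
users: 4 nullable (user_id, version, lon, battery — PK (offset, lat, message) and explicit NOT NULL columns excluded).
alerts: 4 nullable (severity, message, channel, battery — PK (status, unit) and explicit NOT NULL columns excluded).
Total: 7 + 4 + 4 = 15.

15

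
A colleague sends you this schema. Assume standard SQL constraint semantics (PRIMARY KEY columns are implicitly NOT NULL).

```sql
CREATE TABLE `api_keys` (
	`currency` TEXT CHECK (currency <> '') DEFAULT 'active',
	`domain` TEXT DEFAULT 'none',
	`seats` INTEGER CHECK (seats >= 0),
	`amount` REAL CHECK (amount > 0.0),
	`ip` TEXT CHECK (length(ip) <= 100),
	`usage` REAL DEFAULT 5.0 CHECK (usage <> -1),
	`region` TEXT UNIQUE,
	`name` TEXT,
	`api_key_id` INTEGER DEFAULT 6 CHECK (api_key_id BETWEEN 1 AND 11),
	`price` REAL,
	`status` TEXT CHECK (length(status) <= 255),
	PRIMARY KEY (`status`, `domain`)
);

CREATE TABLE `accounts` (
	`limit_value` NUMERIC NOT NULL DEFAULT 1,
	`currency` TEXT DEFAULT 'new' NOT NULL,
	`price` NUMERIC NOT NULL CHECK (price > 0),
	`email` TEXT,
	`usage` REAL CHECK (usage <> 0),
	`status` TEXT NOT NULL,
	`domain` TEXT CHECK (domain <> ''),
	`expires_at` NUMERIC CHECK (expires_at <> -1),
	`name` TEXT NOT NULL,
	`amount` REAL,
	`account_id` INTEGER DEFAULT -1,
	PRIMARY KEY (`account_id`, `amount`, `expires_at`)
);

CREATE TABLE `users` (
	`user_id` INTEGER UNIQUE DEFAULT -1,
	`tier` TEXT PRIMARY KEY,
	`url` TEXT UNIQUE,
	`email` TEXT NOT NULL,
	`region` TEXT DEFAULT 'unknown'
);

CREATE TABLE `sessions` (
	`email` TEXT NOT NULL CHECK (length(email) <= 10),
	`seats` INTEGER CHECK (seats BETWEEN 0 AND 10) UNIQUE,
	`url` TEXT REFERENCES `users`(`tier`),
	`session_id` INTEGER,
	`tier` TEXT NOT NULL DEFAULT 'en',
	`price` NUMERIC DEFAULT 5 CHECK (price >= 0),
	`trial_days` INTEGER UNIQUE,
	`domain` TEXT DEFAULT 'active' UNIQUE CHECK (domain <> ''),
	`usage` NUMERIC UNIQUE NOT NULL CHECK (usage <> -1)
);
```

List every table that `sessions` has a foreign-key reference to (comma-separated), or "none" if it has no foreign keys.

users

- url REFERENCES users(tier).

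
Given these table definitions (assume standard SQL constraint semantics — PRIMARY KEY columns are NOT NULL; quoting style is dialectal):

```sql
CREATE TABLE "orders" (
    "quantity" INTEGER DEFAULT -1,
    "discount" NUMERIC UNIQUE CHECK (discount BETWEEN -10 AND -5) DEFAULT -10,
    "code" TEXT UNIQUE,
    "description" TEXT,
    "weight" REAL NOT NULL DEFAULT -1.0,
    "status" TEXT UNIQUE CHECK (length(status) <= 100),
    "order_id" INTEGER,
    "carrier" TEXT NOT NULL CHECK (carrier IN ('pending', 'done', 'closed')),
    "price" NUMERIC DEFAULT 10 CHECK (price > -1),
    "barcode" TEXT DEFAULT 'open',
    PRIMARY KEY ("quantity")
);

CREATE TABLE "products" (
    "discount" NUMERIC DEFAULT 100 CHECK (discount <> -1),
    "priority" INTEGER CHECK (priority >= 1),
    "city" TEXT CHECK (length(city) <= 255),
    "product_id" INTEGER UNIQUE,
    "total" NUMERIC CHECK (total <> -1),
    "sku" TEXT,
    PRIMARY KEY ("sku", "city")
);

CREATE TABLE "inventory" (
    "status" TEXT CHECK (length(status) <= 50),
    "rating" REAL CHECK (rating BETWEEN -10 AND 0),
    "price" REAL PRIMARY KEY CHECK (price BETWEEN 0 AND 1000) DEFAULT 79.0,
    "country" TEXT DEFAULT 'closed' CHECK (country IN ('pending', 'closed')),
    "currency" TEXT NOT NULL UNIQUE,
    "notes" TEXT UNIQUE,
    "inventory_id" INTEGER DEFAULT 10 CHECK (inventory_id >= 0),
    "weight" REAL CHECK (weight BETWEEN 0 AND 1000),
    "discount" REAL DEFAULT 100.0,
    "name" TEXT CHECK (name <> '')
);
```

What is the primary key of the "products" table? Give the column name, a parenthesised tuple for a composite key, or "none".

A table-level PRIMARY KEY clause names 2 columns: sku, city.
This is a composite key — the combination is unique, not each column individually.

(sku, city)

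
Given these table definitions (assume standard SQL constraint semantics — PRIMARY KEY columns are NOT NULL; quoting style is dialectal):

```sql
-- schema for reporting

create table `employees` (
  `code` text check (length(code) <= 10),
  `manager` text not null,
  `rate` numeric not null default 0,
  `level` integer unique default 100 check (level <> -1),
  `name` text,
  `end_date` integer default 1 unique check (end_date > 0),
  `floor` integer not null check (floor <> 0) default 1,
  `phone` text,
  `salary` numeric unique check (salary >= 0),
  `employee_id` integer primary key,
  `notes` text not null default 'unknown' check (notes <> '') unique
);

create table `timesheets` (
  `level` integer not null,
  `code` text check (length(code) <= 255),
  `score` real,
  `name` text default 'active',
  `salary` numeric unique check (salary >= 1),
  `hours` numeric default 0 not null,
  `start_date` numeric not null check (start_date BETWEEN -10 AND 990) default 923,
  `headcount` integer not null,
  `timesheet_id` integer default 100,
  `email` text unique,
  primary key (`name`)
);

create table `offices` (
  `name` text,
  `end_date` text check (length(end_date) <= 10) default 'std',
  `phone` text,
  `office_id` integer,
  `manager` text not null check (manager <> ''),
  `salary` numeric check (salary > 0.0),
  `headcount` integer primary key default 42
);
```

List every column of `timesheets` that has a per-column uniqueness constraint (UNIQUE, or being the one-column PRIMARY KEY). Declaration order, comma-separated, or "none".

name, salary, email

- level: no UNIQUE or single-column PK constraint.
- code: no UNIQUE or single-column PK constraint.
- score: no UNIQUE or single-column PK constraint.
- name: single-column PRIMARY KEY → unique.
- salary: declared UNIQUE → unique.
- hours: no UNIQUE or single-column PK constraint.
- start_date: no UNIQUE or single-column PK constraint.
- headcount: no UNIQUE or single-column PK constraint.
- timesheet_id: no UNIQUE or single-column PK constraint.
- email: declared UNIQUE → unique.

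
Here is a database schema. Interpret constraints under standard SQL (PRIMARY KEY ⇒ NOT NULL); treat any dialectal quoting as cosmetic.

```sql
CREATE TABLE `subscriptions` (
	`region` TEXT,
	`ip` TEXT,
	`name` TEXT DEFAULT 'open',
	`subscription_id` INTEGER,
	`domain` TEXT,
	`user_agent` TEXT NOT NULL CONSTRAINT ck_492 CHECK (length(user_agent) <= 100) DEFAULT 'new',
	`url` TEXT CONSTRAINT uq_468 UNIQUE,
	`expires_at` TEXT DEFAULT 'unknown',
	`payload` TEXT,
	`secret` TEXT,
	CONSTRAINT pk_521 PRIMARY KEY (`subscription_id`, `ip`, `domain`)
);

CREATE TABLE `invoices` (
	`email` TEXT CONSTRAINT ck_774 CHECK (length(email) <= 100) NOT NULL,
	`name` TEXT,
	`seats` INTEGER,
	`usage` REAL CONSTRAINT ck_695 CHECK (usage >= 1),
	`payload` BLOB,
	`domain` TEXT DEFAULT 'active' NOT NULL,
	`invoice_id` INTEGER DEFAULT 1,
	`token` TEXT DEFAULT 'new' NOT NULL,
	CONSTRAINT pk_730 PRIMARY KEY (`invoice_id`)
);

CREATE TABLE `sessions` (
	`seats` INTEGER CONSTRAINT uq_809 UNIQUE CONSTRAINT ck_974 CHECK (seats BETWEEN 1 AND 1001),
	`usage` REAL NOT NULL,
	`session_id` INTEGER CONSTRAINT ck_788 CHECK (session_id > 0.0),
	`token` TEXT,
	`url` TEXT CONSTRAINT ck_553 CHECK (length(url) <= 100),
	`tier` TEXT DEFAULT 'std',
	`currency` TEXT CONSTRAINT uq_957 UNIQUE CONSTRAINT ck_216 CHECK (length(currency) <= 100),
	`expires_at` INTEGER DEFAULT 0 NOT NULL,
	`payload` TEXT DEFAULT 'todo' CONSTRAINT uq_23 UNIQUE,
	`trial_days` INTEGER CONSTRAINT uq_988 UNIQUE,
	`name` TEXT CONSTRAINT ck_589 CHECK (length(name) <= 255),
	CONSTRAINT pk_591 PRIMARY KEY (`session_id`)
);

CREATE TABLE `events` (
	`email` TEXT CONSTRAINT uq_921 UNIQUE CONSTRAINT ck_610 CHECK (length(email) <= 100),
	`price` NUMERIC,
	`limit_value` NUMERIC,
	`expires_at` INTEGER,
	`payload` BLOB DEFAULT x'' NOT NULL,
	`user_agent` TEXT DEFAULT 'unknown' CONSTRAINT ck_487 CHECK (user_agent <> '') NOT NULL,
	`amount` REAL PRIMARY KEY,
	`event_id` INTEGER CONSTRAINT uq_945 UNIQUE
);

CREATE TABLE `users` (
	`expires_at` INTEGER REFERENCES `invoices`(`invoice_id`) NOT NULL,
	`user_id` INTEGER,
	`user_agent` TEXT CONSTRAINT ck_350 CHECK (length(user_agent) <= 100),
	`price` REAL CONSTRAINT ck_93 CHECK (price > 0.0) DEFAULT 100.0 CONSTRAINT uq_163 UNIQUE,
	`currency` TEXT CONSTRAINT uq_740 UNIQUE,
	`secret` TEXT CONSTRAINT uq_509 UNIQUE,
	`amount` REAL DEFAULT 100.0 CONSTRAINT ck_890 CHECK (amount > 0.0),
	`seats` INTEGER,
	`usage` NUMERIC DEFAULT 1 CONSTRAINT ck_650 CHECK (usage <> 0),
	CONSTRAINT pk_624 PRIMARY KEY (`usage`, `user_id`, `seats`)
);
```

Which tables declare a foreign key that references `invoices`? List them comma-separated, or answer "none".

- users.expires_at references invoices(invoice_id).

users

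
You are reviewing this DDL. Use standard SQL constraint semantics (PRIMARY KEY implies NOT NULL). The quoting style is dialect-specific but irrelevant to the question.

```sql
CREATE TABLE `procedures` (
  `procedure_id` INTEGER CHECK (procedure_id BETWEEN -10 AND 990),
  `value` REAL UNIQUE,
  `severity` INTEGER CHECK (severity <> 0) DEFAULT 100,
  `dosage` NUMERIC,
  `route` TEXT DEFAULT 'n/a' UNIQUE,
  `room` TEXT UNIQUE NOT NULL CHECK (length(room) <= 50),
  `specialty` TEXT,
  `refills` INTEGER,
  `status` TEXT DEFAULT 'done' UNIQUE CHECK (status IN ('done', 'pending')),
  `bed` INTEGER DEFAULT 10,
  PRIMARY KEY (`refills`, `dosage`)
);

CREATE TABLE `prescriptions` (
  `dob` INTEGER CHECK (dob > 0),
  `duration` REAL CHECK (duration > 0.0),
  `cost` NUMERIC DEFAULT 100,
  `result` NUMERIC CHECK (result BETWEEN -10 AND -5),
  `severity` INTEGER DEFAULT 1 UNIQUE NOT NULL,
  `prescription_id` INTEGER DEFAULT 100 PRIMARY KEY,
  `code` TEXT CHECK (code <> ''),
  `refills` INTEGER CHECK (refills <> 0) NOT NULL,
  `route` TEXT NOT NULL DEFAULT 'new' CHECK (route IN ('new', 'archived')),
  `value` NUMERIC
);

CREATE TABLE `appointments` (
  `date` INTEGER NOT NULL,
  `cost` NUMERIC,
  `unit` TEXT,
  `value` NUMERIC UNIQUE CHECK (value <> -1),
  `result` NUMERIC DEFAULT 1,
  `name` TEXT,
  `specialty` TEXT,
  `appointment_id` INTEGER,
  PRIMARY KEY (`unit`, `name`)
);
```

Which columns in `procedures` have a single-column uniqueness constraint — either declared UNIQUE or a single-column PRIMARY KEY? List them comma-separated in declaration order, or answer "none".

- procedure_id: no UNIQUE or single-column PK constraint.
- value: declared UNIQUE → unique.
- severity: no UNIQUE or single-column PK constraint.
- dosage: part of a composite PRIMARY KEY — only the tuple is unique, not this column on its own.
- route: declared UNIQUE → unique.
- room: declared UNIQUE → unique.
- specialty: no UNIQUE or single-column PK constraint.
- refills: part of a composite PRIMARY KEY — only the tuple is unique, not this column on its own.
- status: declared UNIQUE → unique.
- bed: no UNIQUE or single-column PK constraint.

value, route, room, status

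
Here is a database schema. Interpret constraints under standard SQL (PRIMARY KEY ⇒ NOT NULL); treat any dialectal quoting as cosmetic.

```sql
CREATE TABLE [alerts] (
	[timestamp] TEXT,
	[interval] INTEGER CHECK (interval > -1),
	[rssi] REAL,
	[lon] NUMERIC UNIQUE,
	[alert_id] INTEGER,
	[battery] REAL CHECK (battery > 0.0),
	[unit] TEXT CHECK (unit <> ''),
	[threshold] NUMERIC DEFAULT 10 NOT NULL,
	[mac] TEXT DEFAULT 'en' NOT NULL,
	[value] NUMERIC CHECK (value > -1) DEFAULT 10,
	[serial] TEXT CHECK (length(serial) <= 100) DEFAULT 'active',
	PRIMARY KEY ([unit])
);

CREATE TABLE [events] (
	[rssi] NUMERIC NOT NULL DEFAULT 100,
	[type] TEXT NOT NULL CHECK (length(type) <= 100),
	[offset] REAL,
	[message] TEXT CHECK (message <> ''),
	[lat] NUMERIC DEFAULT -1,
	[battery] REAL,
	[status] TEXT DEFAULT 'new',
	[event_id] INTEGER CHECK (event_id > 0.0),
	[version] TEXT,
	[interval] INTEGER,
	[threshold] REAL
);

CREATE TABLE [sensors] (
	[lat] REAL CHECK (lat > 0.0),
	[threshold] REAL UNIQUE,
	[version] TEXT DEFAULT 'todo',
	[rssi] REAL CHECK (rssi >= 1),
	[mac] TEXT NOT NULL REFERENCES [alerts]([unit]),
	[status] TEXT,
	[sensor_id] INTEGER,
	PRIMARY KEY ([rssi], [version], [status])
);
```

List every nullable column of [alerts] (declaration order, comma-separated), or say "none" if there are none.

timestamp, interval, rssi, lon, alert_id, battery, value, serial

- timestamp: no NOT NULL constraint applies → nullable.
- interval: CHECK does not forbid NULL (a CHECK constraint passes when its expression is NULL) → nullable.
- rssi: no NOT NULL constraint applies → nullable.
- lon: UNIQUE does not imply NOT NULL → nullable.
- alert_id: no NOT NULL constraint applies → nullable.
- battery: CHECK does not forbid NULL (a CHECK constraint passes when its expression is NULL) → nullable.
- unit: part of the PRIMARY KEY, which implies NOT NULL → not nullable.
- threshold: declared NOT NULL → not nullable.
- mac: declared NOT NULL → not nullable.
- value: CHECK does not forbid NULL (a CHECK constraint passes when its expression is NULL) → nullable.
- serial: CHECK does not forbid NULL (a CHECK constraint passes when its expression is NULL) → nullable.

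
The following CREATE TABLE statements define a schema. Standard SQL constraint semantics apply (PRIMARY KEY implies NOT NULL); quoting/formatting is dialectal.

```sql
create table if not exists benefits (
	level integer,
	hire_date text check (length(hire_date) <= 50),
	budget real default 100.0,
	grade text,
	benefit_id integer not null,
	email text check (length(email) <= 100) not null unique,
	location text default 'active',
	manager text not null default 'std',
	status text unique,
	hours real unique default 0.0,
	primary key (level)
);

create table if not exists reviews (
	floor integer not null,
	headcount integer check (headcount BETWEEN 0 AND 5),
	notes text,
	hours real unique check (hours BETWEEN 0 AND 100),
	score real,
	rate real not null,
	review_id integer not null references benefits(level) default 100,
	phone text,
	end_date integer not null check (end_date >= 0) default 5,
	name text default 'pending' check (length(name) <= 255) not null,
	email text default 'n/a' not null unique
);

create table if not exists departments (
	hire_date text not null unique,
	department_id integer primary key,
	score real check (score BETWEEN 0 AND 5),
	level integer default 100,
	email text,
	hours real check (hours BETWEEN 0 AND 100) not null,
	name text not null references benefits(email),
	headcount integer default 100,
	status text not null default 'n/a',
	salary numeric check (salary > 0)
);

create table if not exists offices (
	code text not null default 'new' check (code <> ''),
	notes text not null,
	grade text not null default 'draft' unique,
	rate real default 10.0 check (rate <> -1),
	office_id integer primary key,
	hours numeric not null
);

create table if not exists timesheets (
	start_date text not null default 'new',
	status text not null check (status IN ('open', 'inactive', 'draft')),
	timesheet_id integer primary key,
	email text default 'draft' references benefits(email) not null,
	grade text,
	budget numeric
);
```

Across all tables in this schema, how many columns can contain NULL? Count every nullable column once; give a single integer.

19

benefits: 6 nullable (hire_date, budget, grade, location, status, hours — PK (level) and explicit NOT NULL columns excluded).
reviews: 5 nullable (headcount, notes, hours, score, phone — PK none and explicit NOT NULL columns excluded).
departments: 5 nullable (score, level, email, headcount, salary — PK (department_id) and explicit NOT NULL columns excluded).
offices: 1 nullable (rate — PK (office_id) and explicit NOT NULL columns excluded).
timesheets: 2 nullable (grade, budget — PK (timesheet_id) and explicit NOT NULL columns excluded).
Total: 6 + 5 + 5 + 1 + 2 = 19.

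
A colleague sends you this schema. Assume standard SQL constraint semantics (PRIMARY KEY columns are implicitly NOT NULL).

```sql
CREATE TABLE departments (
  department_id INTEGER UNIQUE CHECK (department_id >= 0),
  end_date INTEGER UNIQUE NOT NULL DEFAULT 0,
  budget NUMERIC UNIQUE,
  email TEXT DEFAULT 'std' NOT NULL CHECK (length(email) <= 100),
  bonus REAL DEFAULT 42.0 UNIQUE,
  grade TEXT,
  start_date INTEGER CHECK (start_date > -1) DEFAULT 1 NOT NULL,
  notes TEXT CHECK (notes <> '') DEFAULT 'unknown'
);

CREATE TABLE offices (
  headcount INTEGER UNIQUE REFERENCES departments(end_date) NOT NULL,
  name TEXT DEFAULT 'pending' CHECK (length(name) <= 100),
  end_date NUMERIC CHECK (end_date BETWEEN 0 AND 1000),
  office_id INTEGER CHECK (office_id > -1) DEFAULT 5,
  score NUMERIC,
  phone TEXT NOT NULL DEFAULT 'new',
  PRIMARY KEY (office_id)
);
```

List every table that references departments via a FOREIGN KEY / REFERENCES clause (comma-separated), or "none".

- offices.headcount references departments(end_date).

offices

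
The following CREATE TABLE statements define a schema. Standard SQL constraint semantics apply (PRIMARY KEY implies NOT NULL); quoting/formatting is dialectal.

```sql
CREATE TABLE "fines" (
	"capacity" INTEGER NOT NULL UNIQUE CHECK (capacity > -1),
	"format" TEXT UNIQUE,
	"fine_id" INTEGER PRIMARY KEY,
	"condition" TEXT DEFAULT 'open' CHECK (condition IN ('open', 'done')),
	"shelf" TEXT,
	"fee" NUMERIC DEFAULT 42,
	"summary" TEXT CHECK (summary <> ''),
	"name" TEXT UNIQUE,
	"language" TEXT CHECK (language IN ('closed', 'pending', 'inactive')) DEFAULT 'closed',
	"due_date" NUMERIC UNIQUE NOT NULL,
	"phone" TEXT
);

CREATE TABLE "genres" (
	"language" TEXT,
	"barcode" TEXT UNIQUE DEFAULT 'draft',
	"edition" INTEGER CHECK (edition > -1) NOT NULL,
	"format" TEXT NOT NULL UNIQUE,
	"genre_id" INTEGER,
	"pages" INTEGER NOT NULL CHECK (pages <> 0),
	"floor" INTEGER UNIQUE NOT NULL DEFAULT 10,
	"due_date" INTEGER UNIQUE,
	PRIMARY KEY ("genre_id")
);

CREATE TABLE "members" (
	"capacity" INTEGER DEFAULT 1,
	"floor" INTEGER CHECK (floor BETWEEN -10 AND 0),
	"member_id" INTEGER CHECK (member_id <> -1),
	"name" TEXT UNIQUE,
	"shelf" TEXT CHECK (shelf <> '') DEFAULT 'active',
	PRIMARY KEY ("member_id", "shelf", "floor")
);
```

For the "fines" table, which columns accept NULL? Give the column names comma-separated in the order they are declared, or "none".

format, condition, shelf, fee, summary, name, language, phone

- capacity: declared NOT NULL → not nullable.
- format: UNIQUE does not imply NOT NULL → nullable.
- fine_id: part of the PRIMARY KEY, which implies NOT NULL → not nullable.
- condition: CHECK does not forbid NULL (a CHECK constraint passes when its expression is NULL) → nullable.
- shelf: no NOT NULL constraint applies → nullable.
- fee: DEFAULT only fills an omitted column; an explicit NULL is still allowed → nullable.
- summary: CHECK does not forbid NULL (a CHECK constraint passes when its expression is NULL) → nullable.
- name: UNIQUE does not imply NOT NULL → nullable.
- language: CHECK does not forbid NULL (a CHECK constraint passes when its expression is NULL) → nullable.
- due_date: declared NOT NULL → not nullable.
- phone: no NOT NULL constraint applies → nullable.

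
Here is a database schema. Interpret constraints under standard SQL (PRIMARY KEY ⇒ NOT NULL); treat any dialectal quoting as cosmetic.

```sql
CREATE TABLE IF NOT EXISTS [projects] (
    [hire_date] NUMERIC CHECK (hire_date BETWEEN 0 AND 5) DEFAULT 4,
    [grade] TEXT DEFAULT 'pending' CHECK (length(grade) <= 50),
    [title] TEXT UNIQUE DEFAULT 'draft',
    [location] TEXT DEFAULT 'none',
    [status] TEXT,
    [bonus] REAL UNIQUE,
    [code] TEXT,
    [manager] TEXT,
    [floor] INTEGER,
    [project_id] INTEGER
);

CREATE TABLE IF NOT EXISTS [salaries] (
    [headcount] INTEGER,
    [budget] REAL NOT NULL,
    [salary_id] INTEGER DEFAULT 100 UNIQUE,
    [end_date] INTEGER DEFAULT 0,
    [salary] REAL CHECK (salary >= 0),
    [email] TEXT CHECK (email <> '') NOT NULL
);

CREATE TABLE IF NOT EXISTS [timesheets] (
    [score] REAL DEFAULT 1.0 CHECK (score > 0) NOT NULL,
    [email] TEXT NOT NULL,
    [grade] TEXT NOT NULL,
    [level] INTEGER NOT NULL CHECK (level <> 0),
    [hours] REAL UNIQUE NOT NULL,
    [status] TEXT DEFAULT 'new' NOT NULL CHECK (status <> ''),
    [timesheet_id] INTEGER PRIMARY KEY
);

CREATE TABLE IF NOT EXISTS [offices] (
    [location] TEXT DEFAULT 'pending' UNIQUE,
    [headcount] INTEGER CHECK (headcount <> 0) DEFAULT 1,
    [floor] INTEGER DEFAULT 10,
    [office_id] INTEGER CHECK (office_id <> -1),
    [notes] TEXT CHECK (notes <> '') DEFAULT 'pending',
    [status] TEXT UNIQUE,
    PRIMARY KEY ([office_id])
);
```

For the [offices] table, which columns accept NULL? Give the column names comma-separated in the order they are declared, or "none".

location, headcount, floor, notes, status

- location: UNIQUE does not imply NOT NULL → nullable.
- headcount: CHECK does not forbid NULL (a CHECK constraint passes when its expression is NULL) → nullable.
- floor: DEFAULT only fills an omitted column; an explicit NULL is still allowed → nullable.
- office_id: part of the PRIMARY KEY, which implies NOT NULL → not nullable.
- notes: CHECK does not forbid NULL (a CHECK constraint passes when its expression is NULL) → nullable.
- status: UNIQUE does not imply NOT NULL → nullable.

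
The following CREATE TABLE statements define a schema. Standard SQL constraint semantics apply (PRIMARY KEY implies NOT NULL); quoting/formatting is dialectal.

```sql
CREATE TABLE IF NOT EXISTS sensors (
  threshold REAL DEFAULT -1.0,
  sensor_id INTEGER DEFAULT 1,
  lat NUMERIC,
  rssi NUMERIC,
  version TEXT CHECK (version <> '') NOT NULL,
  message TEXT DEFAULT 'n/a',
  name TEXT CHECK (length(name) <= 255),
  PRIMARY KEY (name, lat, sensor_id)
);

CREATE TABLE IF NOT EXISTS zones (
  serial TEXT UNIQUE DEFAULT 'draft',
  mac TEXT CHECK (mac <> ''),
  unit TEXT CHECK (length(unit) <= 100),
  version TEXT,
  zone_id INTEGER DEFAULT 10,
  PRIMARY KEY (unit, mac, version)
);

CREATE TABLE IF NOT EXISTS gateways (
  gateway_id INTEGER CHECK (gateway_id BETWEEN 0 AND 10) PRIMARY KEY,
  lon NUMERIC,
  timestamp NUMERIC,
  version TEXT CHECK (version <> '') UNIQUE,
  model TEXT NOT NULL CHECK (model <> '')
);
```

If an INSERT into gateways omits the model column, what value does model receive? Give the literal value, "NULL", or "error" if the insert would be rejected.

error

model has no DEFAULT clause.
Omitting it would insert NULL, but it is declared NOT NULL, so the INSERT fails.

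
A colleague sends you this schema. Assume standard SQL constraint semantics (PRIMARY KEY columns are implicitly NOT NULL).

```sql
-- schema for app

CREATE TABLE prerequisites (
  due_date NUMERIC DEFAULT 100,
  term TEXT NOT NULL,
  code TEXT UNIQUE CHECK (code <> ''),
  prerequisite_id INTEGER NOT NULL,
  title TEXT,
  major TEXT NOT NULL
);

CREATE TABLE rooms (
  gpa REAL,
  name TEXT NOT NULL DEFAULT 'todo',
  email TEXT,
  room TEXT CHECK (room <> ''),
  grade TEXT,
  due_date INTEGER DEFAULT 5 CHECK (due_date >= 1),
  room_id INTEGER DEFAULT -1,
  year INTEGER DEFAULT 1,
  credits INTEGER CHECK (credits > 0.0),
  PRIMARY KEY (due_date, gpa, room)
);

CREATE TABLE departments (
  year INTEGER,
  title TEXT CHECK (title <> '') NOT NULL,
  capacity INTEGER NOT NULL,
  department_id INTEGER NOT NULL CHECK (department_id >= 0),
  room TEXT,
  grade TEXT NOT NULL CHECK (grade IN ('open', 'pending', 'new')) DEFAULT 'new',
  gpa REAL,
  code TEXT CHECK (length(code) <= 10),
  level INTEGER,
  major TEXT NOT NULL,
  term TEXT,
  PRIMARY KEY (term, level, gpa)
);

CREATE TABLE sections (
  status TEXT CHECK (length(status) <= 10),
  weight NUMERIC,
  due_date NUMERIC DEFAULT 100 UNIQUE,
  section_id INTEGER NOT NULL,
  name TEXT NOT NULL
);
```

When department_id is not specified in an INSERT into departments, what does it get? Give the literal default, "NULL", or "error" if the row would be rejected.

error

department_id has no DEFAULT clause.
Omitting it would insert NULL, but it is declared NOT NULL, so the INSERT fails.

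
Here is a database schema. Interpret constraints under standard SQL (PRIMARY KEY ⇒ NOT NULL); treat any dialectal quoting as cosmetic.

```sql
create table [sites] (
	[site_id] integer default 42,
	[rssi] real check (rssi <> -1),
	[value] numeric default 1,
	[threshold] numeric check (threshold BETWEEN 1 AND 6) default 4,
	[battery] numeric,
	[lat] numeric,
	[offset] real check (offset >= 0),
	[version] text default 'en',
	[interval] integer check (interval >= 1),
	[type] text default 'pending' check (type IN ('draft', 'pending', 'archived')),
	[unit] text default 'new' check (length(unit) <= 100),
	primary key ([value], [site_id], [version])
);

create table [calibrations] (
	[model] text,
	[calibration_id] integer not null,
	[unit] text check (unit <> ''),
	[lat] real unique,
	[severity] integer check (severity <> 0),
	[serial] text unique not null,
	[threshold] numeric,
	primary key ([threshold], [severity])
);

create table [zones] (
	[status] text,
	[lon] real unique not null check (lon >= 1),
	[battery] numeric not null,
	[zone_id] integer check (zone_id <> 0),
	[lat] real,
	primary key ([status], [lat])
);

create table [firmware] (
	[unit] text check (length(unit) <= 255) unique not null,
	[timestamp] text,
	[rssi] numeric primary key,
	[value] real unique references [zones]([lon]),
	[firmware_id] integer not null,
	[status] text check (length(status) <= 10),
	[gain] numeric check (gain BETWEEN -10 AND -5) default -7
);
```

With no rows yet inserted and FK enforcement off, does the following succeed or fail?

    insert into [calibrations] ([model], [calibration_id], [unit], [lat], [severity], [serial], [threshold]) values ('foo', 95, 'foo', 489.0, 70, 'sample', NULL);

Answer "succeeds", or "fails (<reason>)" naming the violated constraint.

threshold is explicitly set to NULL, but threshold is part of the PRIMARY KEY (implied NOT NULL).

fails (NOT NULL on threshold)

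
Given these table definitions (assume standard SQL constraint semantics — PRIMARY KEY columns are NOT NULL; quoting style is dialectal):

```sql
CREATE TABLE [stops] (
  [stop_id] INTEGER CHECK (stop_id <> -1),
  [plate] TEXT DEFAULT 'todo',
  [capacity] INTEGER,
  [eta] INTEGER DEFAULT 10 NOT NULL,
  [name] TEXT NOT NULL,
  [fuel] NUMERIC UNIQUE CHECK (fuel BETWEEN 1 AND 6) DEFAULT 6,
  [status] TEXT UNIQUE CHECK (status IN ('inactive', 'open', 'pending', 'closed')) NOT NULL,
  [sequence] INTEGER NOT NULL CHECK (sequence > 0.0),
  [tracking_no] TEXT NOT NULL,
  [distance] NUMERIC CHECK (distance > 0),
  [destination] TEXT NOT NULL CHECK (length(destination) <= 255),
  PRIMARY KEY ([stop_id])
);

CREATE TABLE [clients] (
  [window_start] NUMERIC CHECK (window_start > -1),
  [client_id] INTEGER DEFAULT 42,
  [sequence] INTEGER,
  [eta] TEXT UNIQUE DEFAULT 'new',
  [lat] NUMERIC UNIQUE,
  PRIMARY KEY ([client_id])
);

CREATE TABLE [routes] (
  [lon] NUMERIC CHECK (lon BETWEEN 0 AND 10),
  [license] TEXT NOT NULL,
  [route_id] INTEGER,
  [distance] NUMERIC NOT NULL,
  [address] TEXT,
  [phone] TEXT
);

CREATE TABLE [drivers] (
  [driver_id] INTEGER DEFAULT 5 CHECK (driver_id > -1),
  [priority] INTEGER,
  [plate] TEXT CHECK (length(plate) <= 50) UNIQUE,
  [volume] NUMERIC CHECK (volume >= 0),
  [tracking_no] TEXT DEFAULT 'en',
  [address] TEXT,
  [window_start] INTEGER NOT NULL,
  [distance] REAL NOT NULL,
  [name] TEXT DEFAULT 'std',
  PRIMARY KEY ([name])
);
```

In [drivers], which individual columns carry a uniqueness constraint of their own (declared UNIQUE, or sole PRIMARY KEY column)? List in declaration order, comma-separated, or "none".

- driver_id: no UNIQUE or single-column PK constraint.
- priority: no UNIQUE or single-column PK constraint.
- plate: declared UNIQUE → unique.
- volume: no UNIQUE or single-column PK constraint.
- tracking_no: no UNIQUE or single-column PK constraint.
- address: no UNIQUE or single-column PK constraint.
- window_start: no UNIQUE or single-column PK constraint.
- distance: no UNIQUE or single-column PK constraint.
- name: single-column PRIMARY KEY → unique.

plate, name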